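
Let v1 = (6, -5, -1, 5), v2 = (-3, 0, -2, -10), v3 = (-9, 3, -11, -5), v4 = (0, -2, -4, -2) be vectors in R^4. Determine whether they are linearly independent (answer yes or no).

no

Form the matrix with these vectors as rows and row reduce.
R2 ← R2 + (1/2)·R1: [0, -5/2, -5/2, -15/2]
R3 ← R3 + (3/2)·R1: [0, -9/2, -25/2, 5/2]
R3 ← R3 − (9/5)·R2: [0, 0, -8, 16]
R4 ← R4 − (4/5)·R2: [0, 0, -2, 4]
R4 ← R4 − (1/4)·R3: [0, 0, 0, 0]
3 nonzero rows, so the 4 vectors span a space of dimension 3.
Since 3 < 4, the vectors are linearly dependent.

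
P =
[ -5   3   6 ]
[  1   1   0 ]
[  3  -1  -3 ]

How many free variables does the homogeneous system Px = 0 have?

Row reduce to echelon form.
R2 ← R2 + (1/5)·R1: [0, 8/5, 6/5]
R3 ← R3 + (3/5)·R1: [0, 4/5, 3/5]
R3 ← R3 − (1/2)·R2: [0, 0, 0]
2 nonzero rows, so rank(P) = 2.
P has 3 columns; by rank–nullity, nullity = 3 − 2 = 1.

1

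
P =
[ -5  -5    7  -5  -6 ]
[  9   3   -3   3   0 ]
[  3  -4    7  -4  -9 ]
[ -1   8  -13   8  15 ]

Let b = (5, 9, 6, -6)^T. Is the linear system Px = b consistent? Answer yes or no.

Row reduce the augmented matrix [P | b].
R2 ← R2 + (9/5)·R1: [0, -6, 48/5, -6, -54/5, 18]
R3 ← R3 + (3/5)·R1: [0, -7, 56/5, -7, -63/5, 9]
R4 ← R4 − (1/5)·R1: [0, 9, -72/5, 9, 81/5, -7]
R3 ← R3 − (7/6)·R2: [0, 0, 0, 0, 0, -12]
R4 ← R4 + (3/2)·R2: [0, 0, 0, 0, 0, 20]
R4 ← R4 + (5/3)·R3: [0, 0, 0, 0, 0, 0]
The echelon form has 3 nonzero rows; the last pivot sits in the augmented column, so rank(P) = 2 but rank([P|b]) = 3.
Since the ranks differ, the system is inconsistent.

no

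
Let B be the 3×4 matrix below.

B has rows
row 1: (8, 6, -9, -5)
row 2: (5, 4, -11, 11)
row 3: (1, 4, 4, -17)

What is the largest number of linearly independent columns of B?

Row reduce to echelon form.
R2 ← R2 − (5/8)·R1: [0, 1/4, -43/8, 113/8]
R3 ← R3 − (1/8)·R1: [0, 13/4, 41/8, -131/8]
R3 ← R3 − (13)·R2: [0, 0, 75, -200]
Echelon form has 3 nonzero rows, so rank(B) = 3.
The rank gives the maximum number of linearly independent columns: 3.

3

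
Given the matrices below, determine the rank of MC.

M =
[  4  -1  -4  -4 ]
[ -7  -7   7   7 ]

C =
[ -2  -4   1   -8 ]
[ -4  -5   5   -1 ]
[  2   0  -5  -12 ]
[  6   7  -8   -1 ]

First compute MC:
[[-36, -39,  51,  21],
 [ 98, 112, -133, -28]]
Now row reduce the product.
R2 ← R2 + (49/18)·R1: [0, 35/6, 35/6, 175/6]
2 nonzero rows, so rank(MC) = 2.

2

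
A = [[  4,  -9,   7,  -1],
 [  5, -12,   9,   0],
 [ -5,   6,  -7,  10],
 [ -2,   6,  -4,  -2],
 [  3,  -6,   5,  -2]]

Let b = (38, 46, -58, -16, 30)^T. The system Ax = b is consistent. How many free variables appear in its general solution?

2

Row reduce the augmented matrix [A | b].
R2 ← R2 − (5/4)·R1: [0, -3/4, 1/4, 5/4, -3/2]
R3 ← R3 + (5/4)·R1: [0, -21/4, 7/4, 35/4, -21/2]
R4 ← R4 + (1/2)·R1: [0, 3/2, -1/2, -5/2, 3]
R5 ← R5 − (3/4)·R1: [0, 3/4, -1/4, -5/4, 3/2]
R3 ← R3 − (7)·R2: [0, 0, 0, 0, 0]
R4 ← R4 + (2)·R2: [0, 0, 0, 0, 0]
R5 ← R5 + R2: [0, 0, 0, 0, 0]
The echelon form has 2 nonzero rows, and every pivot lies in the first 4 columns, so rank(A) = rank([A|b]) = 2.
The system is consistent.
Free variables = (unknowns) − (rank) = 4 − 2 = 2.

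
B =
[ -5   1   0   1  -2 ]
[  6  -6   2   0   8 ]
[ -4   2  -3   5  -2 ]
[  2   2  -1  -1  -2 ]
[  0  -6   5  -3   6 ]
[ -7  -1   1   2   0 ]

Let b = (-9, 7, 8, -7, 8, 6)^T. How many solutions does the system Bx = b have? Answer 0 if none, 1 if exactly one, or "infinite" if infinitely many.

0

Row reduce the augmented matrix [B | b].
R2 ← R2 + (6/5)·R1: [0, -24/5, 2, 6/5, 28/5, -19/5]
R3 ← R3 − (4/5)·R1: [0, 6/5, -3, 21/5, -2/5, 76/5]
R4 ← R4 + (2/5)·R1: [0, 12/5, -1, -3/5, -14/5, -53/5]
R6 ← R6 − (7/5)·R1: [0, -12/5, 1, 3/5, 14/5, 93/5]
R3 ← R3 + (1/4)·R2: [0, 0, -5/2, 9/2, 1, 57/4]
R4 ← R4 + (1/2)·R2: [0, 0, 0, 0, 0, -25/2]
R5 ← R5 − (5/4)·R2: [0, 0, 5/2, -9/2, -1, 51/4]
R6 ← R6 − (1/2)·R2: [0, 0, 0, 0, 0, 41/2]
R5 ← R5 + R3: [0, 0, 0, 0, 0, 27]
R5 ← R5 + (54/25)·R4: [0, 0, 0, 0, 0, 0]
R6 ← R6 + (41/25)·R4: [0, 0, 0, 0, 0, 0]
The echelon form has 4 nonzero rows; the last pivot sits in the augmented column, so rank(B) = 3 but rank([B|b]) = 4.
Since the ranks differ, the system is inconsistent.
It has no solutions.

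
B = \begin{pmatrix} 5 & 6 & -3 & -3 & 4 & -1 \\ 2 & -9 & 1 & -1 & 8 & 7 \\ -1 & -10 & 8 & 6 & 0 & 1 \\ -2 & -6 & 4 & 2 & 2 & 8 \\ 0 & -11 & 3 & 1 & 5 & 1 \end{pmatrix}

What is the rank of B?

Row reduce to echelon form.
R2 ← R2 − (2/5)·R1: [0, -57/5, 11/5, 1/5, 32/5, 37/5]
R3 ← R3 + (1/5)·R1: [0, -44/5, 37/5, 27/5, 4/5, 4/5]
R4 ← R4 + (2/5)·R1: [0, -18/5, 14/5, 4/5, 18/5, 38/5]
R3 ← R3 − (44/57)·R2: [0, 0, 325/57, 299/57, -236/57, -280/57]
R4 ← R4 − (6/19)·R2: [0, 0, 40/19, 14/19, 30/19, 100/19]
R5 ← R5 − (55/57)·R2: [0, 0, 50/57, 46/57, -67/57, -350/57]
R4 ← R4 − (24/65)·R3: [0, 0, 0, -6/5, 202/65, 92/13]
R5 ← R5 − (2/13)·R3: [0, 0, 0, 0, -7/13, -70/13]
Echelon form has 5 nonzero rows, so rank(B) = 5.

5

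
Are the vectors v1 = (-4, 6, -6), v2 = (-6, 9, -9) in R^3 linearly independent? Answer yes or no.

no

Form the matrix with these vectors as rows and row reduce.
R2 ← R2 − (3/2)·R1: [0, 0, 0]
1 nonzero row, so the 2 vectors span a space of dimension 1.
Since 1 < 2, the vectors are linearly dependent.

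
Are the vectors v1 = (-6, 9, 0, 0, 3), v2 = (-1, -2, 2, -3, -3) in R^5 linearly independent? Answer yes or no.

yes

Form the matrix with these vectors as rows and row reduce.
R2 ← R2 − (1/6)·R1: [0, -7/2, 2, -3, -7/2]
2 nonzero rows, so the 2 vectors span a space of dimension 2.
Since 2 = 2, the vectors are linearly independent.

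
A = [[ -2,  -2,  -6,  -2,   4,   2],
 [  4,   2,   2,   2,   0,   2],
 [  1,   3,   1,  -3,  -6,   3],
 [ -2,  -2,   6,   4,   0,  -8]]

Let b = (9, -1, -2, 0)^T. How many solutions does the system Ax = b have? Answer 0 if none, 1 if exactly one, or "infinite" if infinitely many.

Row reduce the augmented matrix [A | b].
R2 ← R2 + (2)·R1: [0, -2, -10, -2, 8, 6, 17]
R3 ← R3 + (1/2)·R1: [0, 2, -2, -4, -4, 4, 5/2]
R4 ← R4 − R1: [0, 0, 12, 6, -4, -10, -9]
R3 ← R3 + R2: [0, 0, -12, -6, 4, 10, 39/2]
R4 ← R4 + R3: [0, 0, 0, 0, 0, 0, 21/2]
The echelon form has 4 nonzero rows; the last pivot sits in the augmented column, so rank(A) = 3 but rank([A|b]) = 4.
Since the ranks differ, the system is inconsistent.
It has no solutions.

0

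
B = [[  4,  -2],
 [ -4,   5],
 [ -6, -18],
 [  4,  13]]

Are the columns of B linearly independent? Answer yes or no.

yes

Row reduce B to echelon form.
R2 ← R2 + R1: [0, 3]
R3 ← R3 + (3/2)·R1: [0, -21]
R4 ← R4 − R1: [0, 15]
R3 ← R3 + (7)·R2: [0, 0]
R4 ← R4 − (5)·R2: [0, 0]
2 pivots among 2 columns.
Every column is a pivot column, so the columns are linearly independent.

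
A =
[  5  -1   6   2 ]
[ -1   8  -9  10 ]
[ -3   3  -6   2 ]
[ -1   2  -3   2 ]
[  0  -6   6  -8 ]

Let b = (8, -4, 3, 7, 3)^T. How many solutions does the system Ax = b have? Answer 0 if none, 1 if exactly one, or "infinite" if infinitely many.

Row reduce the augmented matrix [A | b].
R2 ← R2 + (1/5)·R1: [0, 39/5, -39/5, 52/5, -12/5]
R3 ← R3 + (3/5)·R1: [0, 12/5, -12/5, 16/5, 39/5]
R4 ← R4 + (1/5)·R1: [0, 9/5, -9/5, 12/5, 43/5]
R3 ← R3 − (4/13)·R2: [0, 0, 0, 0, 111/13]
R4 ← R4 − (3/13)·R2: [0, 0, 0, 0, 119/13]
R5 ← R5 + (10/13)·R2: [0, 0, 0, 0, 15/13]
R4 ← R4 − (119/111)·R3: [0, 0, 0, 0, 0]
R5 ← R5 − (5/37)·R3: [0, 0, 0, 0, 0]
The echelon form has 3 nonzero rows; the last pivot sits in the augmented column, so rank(A) = 2 but rank([A|b]) = 3.
Since the ranks differ, the system is inconsistent.
It has no solutions.

0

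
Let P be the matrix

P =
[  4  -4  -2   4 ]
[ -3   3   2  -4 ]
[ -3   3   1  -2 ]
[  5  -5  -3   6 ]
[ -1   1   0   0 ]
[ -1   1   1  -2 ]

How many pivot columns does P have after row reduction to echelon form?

Row reduce to echelon form.
R2 ← R2 + (3/4)·R1: [0, 0, 1/2, -1]
R3 ← R3 + (3/4)·R1: [0, 0, -1/2, 1]
R4 ← R4 − (5/4)·R1: [0, 0, -1/2, 1]
R5 ← R5 + (1/4)·R1: [0, 0, -1/2, 1]
R6 ← R6 + (1/4)·R1: [0, 0, 1/2, -1]
R3 ← R3 + R2: [0, 0, 0, 0]
R4 ← R4 + R2: [0, 0, 0, 0]
R5 ← R5 + R2: [0, 0, 0, 0]
R6 ← R6 − R2: [0, 0, 0, 0]
Echelon form has 2 nonzero rows, so rank(P) = 2.
Each nonzero row contributes one pivot column: 2 pivot columns.

2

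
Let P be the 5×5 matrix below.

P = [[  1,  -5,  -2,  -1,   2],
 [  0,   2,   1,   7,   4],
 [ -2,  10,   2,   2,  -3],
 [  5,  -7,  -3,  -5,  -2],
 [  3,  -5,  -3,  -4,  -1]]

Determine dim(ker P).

1

Row reduce to echelon form.
R3 ← R3 + (2)·R1: [0, 0, -2, 0, 1]
R4 ← R4 − (5)·R1: [0, 18, 7, 0, -12]
R5 ← R5 − (3)·R1: [0, 10, 3, -1, -7]
R4 ← R4 − (9)·R2: [0, 0, -2, -63, -48]
R5 ← R5 − (5)·R2: [0, 0, -2, -36, -27]
R4 ← R4 − R3: [0, 0, 0, -63, -49]
R5 ← R5 − R3: [0, 0, 0, -36, -28]
R5 ← R5 − (4/7)·R4: [0, 0, 0, 0, 0]
4 nonzero rows, so rank(P) = 4.
P has 5 columns; by rank–nullity, nullity = 5 − 4 = 1.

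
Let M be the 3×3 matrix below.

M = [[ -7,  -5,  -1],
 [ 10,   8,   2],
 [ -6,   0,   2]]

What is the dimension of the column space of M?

2

Row reduce to echelon form.
R2 ← R2 + (10/7)·R1: [0, 6/7, 4/7]
R3 ← R3 − (6/7)·R1: [0, 30/7, 20/7]
R3 ← R3 − (5)·R2: [0, 0, 0]
Echelon form has 2 nonzero rows, so rank(M) = 2.
The column space has dimension equal to the rank: 2.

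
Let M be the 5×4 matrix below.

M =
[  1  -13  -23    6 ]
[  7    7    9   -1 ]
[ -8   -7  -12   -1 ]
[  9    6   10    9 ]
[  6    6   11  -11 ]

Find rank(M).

4

Row reduce to echelon form.
R2 ← R2 − (7)·R1: [0, 98, 170, -43]
R3 ← R3 + (8)·R1: [0, -111, -196, 47]
R4 ← R4 − (9)·R1: [0, 123, 217, -45]
R5 ← R5 − (6)·R1: [0, 84, 149, -47]
R3 ← R3 + (111/98)·R2: [0, 0, -169/49, -167/98]
R4 ← R4 − (123/98)·R2: [0, 0, 178/49, 879/98]
R5 ← R5 − (6/7)·R2: [0, 0, 23/7, -71/7]
R4 ← R4 + (178/169)·R3: [0, 0, 0, 2425/338]
R5 ← R5 + (161/169)·R3: [0, 0, 0, -3977/338]
R5 ← R5 + (41/25)·R4: [0, 0, 0, 0]
Echelon form has 4 nonzero rows, so rank(M) = 4.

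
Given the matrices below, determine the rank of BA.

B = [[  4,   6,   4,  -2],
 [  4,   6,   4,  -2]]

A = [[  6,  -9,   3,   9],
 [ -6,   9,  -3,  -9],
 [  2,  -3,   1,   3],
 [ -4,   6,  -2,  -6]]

1

First compute BA:
[[  4,  -6,   2,   6],
 [  4,  -6,   2,   6]]
Now row reduce the product.
R2 ← R2 − R1: [0, 0, 0, 0]
1 nonzero row, so rank(BA) = 1.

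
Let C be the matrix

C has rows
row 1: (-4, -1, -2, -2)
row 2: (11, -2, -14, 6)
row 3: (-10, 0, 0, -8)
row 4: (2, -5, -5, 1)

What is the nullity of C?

0

Row reduce to echelon form.
R2 ← R2 + (11/4)·R1: [0, -19/4, -39/2, 1/2]
R3 ← R3 − (5/2)·R1: [0, 5/2, 5, -3]
R4 ← R4 + (1/2)·R1: [0, -11/2, -6, 0]
R3 ← R3 + (10/19)·R2: [0, 0, -100/19, -52/19]
R4 ← R4 − (22/19)·R2: [0, 0, 315/19, -11/19]
R4 ← R4 + (63/20)·R3: [0, 0, 0, -46/5]
4 nonzero rows, so rank(C) = 4.
C has 4 columns; by rank–nullity, nullity = 4 − 4 = 0.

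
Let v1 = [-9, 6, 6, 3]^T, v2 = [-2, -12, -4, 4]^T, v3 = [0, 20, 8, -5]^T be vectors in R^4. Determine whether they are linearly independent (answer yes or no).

no

Form the matrix with these vectors as rows and row reduce.
R2 ← R2 − (2/9)·R1: [0, -40/3, -16/3, 10/3]
R3 ← R3 + (3/2)·R2: [0, 0, 0, 0]
2 nonzero rows, so the 3 vectors span a space of dimension 2.
Since 2 < 3, the vectors are linearly dependent.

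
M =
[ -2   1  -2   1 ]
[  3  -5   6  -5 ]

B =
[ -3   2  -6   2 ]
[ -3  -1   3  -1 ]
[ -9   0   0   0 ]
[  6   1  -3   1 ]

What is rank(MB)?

First compute MB:
[[ 27,  -4,  12,  -4],
 [-78,   6, -18,   6]]
Now row reduce the product.
R2 ← R2 + (26/9)·R1: [0, -50/9, 50/3, -50/9]
2 nonzero rows, so rank(MB) = 2.

2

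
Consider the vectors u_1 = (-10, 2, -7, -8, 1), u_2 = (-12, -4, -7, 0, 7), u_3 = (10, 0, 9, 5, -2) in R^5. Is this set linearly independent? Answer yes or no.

yes

Form the matrix with these vectors as rows and row reduce.
R2 ← R2 − (6/5)·R1: [0, -32/5, 7/5, 48/5, 29/5]
R3 ← R3 + R1: [0, 2, 2, -3, -1]
R3 ← R3 + (5/16)·R2: [0, 0, 39/16, 0, 13/16]
3 nonzero rows, so the 3 vectors span a space of dimension 3.
Since 3 = 3, the vectors are linearly independent.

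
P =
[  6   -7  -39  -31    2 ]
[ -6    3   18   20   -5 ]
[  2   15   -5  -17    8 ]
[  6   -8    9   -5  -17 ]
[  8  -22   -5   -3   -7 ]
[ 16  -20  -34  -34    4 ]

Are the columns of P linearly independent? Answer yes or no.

yes

Row reduce P to echelon form.
R2 ← R2 + R1: [0, -4, -21, -11, -3]
R3 ← R3 − (1/3)·R1: [0, 52/3, 8, -20/3, 22/3]
R4 ← R4 − R1: [0, -1, 48, 26, -19]
R5 ← R5 − (4/3)·R1: [0, -38/3, 47, 115/3, -29/3]
R6 ← R6 − (8/3)·R1: [0, -4/3, 70, 146/3, -4/3]
R3 ← R3 + (13/3)·R2: [0, 0, -83, -163/3, -17/3]
R4 ← R4 − (1/4)·R2: [0, 0, 213/4, 115/4, -73/4]
R5 ← R5 − (19/6)·R2: [0, 0, 227/2, 439/6, -1/6]
R6 ← R6 − (1/3)·R2: [0, 0, 77, 157/3, -1/3]
R4 ← R4 + (213/332)·R3: [0, 0, 0, -507/83, -3633/166]
R5 ← R5 + (227/166)·R3: [0, 0, 0, -94/83, -657/83]
R6 ← R6 + (77/83)·R3: [0, 0, 0, 160/83, -464/83]
R5 ← R5 − (94/507)·R4: [0, 0, 0, 0, -652/169]
R6 ← R6 + (160/507)·R4: [0, 0, 0, 0, -2112/169]
R6 ← R6 − (528/163)·R5: [0, 0, 0, 0, 0]
5 pivots among 5 columns.
Every column is a pivot column, so the columns are linearly independent.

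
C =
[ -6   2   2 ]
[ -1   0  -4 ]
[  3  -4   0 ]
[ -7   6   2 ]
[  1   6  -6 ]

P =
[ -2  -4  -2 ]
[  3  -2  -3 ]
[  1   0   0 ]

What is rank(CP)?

First compute CP:
[[ 20,  20,   6],
 [ -2,   4,   2],
 [-18,  -4,   6],
 [ 34,  16,  -4],
 [ 10, -16, -20]]
Now row reduce the product.
R2 ← R2 + (1/10)·R1: [0, 6, 13/5]
R3 ← R3 + (9/10)·R1: [0, 14, 57/5]
R4 ← R4 − (17/10)·R1: [0, -18, -71/5]
R5 ← R5 − (1/2)·R1: [0, -26, -23]
R3 ← R3 − (7/3)·R2: [0, 0, 16/3]
R4 ← R4 + (3)·R2: [0, 0, -32/5]
R5 ← R5 + (13/3)·R2: [0, 0, -176/15]
R4 ← R4 + (6/5)·R3: [0, 0, 0]
R5 ← R5 + (11/5)·R3: [0, 0, 0]
3 nonzero rows, so rank(CP) = 3.

3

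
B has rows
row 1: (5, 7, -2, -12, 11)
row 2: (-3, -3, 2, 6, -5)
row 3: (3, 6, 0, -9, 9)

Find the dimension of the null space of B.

3

Row reduce to echelon form.
R2 ← R2 + (3/5)·R1: [0, 6/5, 4/5, -6/5, 8/5]
R3 ← R3 − (3/5)·R1: [0, 9/5, 6/5, -9/5, 12/5]
R3 ← R3 − (3/2)·R2: [0, 0, 0, 0, 0]
2 nonzero rows, so rank(B) = 2.
B has 5 columns; by rank–nullity, nullity = 5 − 2 = 3.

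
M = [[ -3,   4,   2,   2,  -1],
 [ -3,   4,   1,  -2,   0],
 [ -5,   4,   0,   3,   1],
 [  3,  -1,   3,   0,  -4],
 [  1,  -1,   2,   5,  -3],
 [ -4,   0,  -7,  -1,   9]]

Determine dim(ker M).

1

Row reduce to echelon form.
R2 ← R2 − R1: [0, 0, -1, -4, 1]
R3 ← R3 − (5/3)·R1: [0, -8/3, -10/3, -1/3, 8/3]
R4 ← R4 + R1: [0, 3, 5, 2, -5]
R5 ← R5 + (1/3)·R1: [0, 1/3, 8/3, 17/3, -10/3]
R6 ← R6 − (4/3)·R1: [0, -16/3, -29/3, -11/3, 31/3]
Swap R2 ↔ R3
R4 ← R4 + (9/8)·R2: [0, 0, 5/4, 13/8, -2]
R5 ← R5 + (1/8)·R2: [0, 0, 9/4, 45/8, -3]
R6 ← R6 − (2)·R2: [0, 0, -3, -3, 5]
R4 ← R4 + (5/4)·R3: [0, 0, 0, -27/8, -3/4]
R5 ← R5 + (9/4)·R3: [0, 0, 0, -27/8, -3/4]
R6 ← R6 − (3)·R3: [0, 0, 0, 9, 2]
R5 ← R5 − R4: [0, 0, 0, 0, 0]
R6 ← R6 + (8/3)·R4: [0, 0, 0, 0, 0]
4 nonzero rows, so rank(M) = 4.
M has 5 columns; by rank–nullity, nullity = 5 − 4 = 1.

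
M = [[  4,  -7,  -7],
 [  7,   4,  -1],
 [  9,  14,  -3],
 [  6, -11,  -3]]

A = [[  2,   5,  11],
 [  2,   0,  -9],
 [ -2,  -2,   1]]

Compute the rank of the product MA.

First compute MA:
[[  8,  34, 100],
 [ 24,  37,  40],
 [ 52,  51, -30],
 [ -4,  36, 162]]
Now row reduce the product.
R2 ← R2 − (3)·R1: [0, -65, -260]
R3 ← R3 − (13/2)·R1: [0, -170, -680]
R4 ← R4 + (1/2)·R1: [0, 53, 212]
R3 ← R3 − (34/13)·R2: [0, 0, 0]
R4 ← R4 + (53/65)·R2: [0, 0, 0]
2 nonzero rows, so rank(MA) = 2.

2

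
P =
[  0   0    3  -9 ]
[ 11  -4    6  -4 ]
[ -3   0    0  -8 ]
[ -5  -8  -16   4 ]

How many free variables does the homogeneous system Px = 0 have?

Row reduce to echelon form.
Swap R1 ↔ R2
R3 ← R3 + (3/11)·R1: [0, -12/11, 18/11, -100/11]
R4 ← R4 + (5/11)·R1: [0, -108/11, -146/11, 24/11]
Swap R2 ↔ R3
R4 ← R4 − (9)·R2: [0, 0, -28, 84]
R4 ← R4 + (28/3)·R3: [0, 0, 0, 0]
3 nonzero rows, so rank(P) = 3.
P has 4 columns; by rank–nullity, nullity = 4 − 3 = 1.

1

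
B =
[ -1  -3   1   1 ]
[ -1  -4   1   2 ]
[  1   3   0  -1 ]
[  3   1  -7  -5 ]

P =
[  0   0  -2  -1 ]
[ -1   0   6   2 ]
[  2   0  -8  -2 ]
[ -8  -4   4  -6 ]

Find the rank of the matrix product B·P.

3

First compute BP:
[[ -3,  -4, -20, -13],
 [-10,  -8, -22, -21],
 [  5,   4,  12,  11],
 [ 25,  20,  36,  43]]
Now row reduce the product.
R2 ← R2 − (10/3)·R1: [0, 16/3, 134/3, 67/3]
R3 ← R3 + (5/3)·R1: [0, -8/3, -64/3, -32/3]
R4 ← R4 + (25/3)·R1: [0, -40/3, -392/3, -196/3]
R3 ← R3 + (1/2)·R2: [0, 0, 1, 1/2]
R4 ← R4 + (5/2)·R2: [0, 0, -19, -19/2]
R4 ← R4 + (19)·R3: [0, 0, 0, 0]
3 nonzero rows, so rank(BP) = 3.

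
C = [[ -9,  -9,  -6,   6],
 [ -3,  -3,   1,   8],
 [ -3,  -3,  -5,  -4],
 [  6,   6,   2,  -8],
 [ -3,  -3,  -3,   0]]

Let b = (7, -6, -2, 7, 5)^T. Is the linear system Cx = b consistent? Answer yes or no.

no

Row reduce the augmented matrix [C | b].
R2 ← R2 − (1/3)·R1: [0, 0, 3, 6, -25/3]
R3 ← R3 − (1/3)·R1: [0, 0, -3, -6, -13/3]
R4 ← R4 + (2/3)·R1: [0, 0, -2, -4, 35/3]
R5 ← R5 − (1/3)·R1: [0, 0, -1, -2, 8/3]
R3 ← R3 + R2: [0, 0, 0, 0, -38/3]
R4 ← R4 + (2/3)·R2: [0, 0, 0, 0, 55/9]
R5 ← R5 + (1/3)·R2: [0, 0, 0, 0, -1/9]
R4 ← R4 + (55/114)·R3: [0, 0, 0, 0, 0]
R5 ← R5 − (1/114)·R3: [0, 0, 0, 0, 0]
The echelon form has 3 nonzero rows; the last pivot sits in the augmented column, so rank(C) = 2 but rank([C|b]) = 3.
Since the ranks differ, the system is inconsistent.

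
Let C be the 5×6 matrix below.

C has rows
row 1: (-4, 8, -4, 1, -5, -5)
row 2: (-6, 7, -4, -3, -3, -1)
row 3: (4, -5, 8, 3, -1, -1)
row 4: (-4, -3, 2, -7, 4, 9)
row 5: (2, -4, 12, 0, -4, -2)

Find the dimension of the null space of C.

Row reduce to echelon form.
R2 ← R2 − (3/2)·R1: [0, -5, 2, -9/2, 9/2, 13/2]
R3 ← R3 + R1: [0, 3, 4, 4, -6, -6]
R4 ← R4 − R1: [0, -11, 6, -8, 9, 14]
R5 ← R5 + (1/2)·R1: [0, 0, 10, 1/2, -13/2, -9/2]
R3 ← R3 + (3/5)·R2: [0, 0, 26/5, 13/10, -33/10, -21/10]
R4 ← R4 − (11/5)·R2: [0, 0, 8/5, 19/10, -9/10, -3/10]
R4 ← R4 − (4/13)·R3: [0, 0, 0, 3/2, 3/26, 9/26]
R5 ← R5 − (25/13)·R3: [0, 0, 0, -2, -2/13, -6/13]
R5 ← R5 + (4/3)·R4: [0, 0, 0, 0, 0, 0]
4 nonzero rows, so rank(C) = 4.
C has 6 columns; by rank–nullity, nullity = 6 − 4 = 2.

2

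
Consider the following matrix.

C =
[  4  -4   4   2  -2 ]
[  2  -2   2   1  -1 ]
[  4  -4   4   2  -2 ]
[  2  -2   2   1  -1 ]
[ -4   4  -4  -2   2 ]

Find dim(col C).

1

Row reduce to echelon form.
R2 ← R2 − (1/2)·R1: [0, 0, 0, 0, 0]
R3 ← R3 − R1: [0, 0, 0, 0, 0]
R4 ← R4 − (1/2)·R1: [0, 0, 0, 0, 0]
R5 ← R5 + R1: [0, 0, 0, 0, 0]
Echelon form has 1 nonzero row, so rank(C) = 1.
The column space has dimension equal to the rank: 1.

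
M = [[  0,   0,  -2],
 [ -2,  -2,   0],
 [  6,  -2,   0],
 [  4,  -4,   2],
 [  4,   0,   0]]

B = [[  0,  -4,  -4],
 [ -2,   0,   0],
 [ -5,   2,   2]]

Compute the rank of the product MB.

First compute MB:
[[ 10,  -4,  -4],
 [  4,   8,   8],
 [  4, -24, -24],
 [ -2, -12, -12],
 [  0, -16, -16]]
Now row reduce the product.
R2 ← R2 − (2/5)·R1: [0, 48/5, 48/5]
R3 ← R3 − (2/5)·R1: [0, -112/5, -112/5]
R4 ← R4 + (1/5)·R1: [0, -64/5, -64/5]
R3 ← R3 + (7/3)·R2: [0, 0, 0]
R4 ← R4 + (4/3)·R2: [0, 0, 0]
R5 ← R5 + (5/3)·R2: [0, 0, 0]
2 nonzero rows, so rank(MB) = 2.

2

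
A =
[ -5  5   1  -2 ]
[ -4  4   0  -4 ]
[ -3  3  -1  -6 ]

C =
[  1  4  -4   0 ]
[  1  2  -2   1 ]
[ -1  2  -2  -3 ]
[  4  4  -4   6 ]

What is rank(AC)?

2

First compute AC:
[[ -9, -16,  16, -10],
 [-16, -24,  24, -20],
 [-23, -32,  32, -30]]
Now row reduce the product.
R2 ← R2 − (16/9)·R1: [0, 40/9, -40/9, -20/9]
R3 ← R3 − (23/9)·R1: [0, 80/9, -80/9, -40/9]
R3 ← R3 − (2)·R2: [0, 0, 0, 0]
2 nonzero rows, so rank(AC) = 2.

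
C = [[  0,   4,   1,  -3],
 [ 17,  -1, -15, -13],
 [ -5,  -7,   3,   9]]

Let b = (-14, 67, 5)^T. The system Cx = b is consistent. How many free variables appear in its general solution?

1

Row reduce the augmented matrix [C | b].
Swap R1 ↔ R2
R3 ← R3 + (5/17)·R1: [0, -124/17, -24/17, 88/17, 420/17]
R3 ← R3 + (31/17)·R2: [0, 0, 7/17, -5/17, -14/17]
The echelon form has 3 nonzero rows, and every pivot lies in the first 4 columns, so rank(C) = rank([C|b]) = 3.
The system is consistent.
Free variables = (unknowns) − (rank) = 4 − 3 = 1.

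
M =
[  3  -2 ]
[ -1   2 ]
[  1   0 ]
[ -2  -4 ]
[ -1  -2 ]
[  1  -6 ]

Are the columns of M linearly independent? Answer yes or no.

yes

Row reduce M to echelon form.
R2 ← R2 + (1/3)·R1: [0, 4/3]
R3 ← R3 − (1/3)·R1: [0, 2/3]
R4 ← R4 + (2/3)·R1: [0, -16/3]
R5 ← R5 + (1/3)·R1: [0, -8/3]
R6 ← R6 − (1/3)·R1: [0, -16/3]
R3 ← R3 − (1/2)·R2: [0, 0]
R4 ← R4 + (4)·R2: [0, 0]
R5 ← R5 + (2)·R2: [0, 0]
R6 ← R6 + (4)·R2: [0, 0]
2 pivots among 2 columns.
Every column is a pivot column, so the columns are linearly independent.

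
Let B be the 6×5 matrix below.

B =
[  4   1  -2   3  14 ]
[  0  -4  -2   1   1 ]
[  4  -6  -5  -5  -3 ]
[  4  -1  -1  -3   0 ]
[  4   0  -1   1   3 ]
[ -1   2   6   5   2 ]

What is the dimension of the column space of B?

Row reduce to echelon form.
R3 ← R3 − R1: [0, -7, -3, -8, -17]
R4 ← R4 − R1: [0, -2, 1, -6, -14]
R5 ← R5 − R1: [0, -1, 1, -2, -11]
R6 ← R6 + (1/4)·R1: [0, 9/4, 11/2, 23/4, 11/2]
R3 ← R3 − (7/4)·R2: [0, 0, 1/2, -39/4, -75/4]
R4 ← R4 − (1/2)·R2: [0, 0, 2, -13/2, -29/2]
R5 ← R5 − (1/4)·R2: [0, 0, 3/2, -9/4, -45/4]
R6 ← R6 + (9/16)·R2: [0, 0, 35/8, 101/16, 97/16]
R4 ← R4 − (4)·R3: [0, 0, 0, 65/2, 121/2]
R5 ← R5 − (3)·R3: [0, 0, 0, 27, 45]
R6 ← R6 − (35/4)·R3: [0, 0, 0, 733/8, 1361/8]
R5 ← R5 − (54/65)·R4: [0, 0, 0, 0, -342/65]
R6 ← R6 − (733/260)·R4: [0, 0, 0, 0, -57/130]
R6 ← R6 − (1/12)·R5: [0, 0, 0, 0, 0]
Echelon form has 5 nonzero rows, so rank(B) = 5.
The column space has dimension equal to the rank: 5.

5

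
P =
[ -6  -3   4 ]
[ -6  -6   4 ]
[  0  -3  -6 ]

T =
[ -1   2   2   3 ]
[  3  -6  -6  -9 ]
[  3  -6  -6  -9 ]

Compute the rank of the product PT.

1

First compute PT:
[[  9, -18, -18, -27],
 [  0,   0,   0,   0],
 [-27,  54,  54,  81]]
Now row reduce the product.
R3 ← R3 + (3)·R1: [0, 0, 0, 0]
1 nonzero row, so rank(PT) = 1.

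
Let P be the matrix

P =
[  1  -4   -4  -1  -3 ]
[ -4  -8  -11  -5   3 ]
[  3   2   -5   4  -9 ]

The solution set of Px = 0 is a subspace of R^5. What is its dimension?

2

Row reduce to echelon form.
R2 ← R2 + (4)·R1: [0, -24, -27, -9, -9]
R3 ← R3 − (3)·R1: [0, 14, 7, 7, 0]
R3 ← R3 + (7/12)·R2: [0, 0, -35/4, 7/4, -21/4]
3 nonzero rows, so rank(P) = 3.
P has 5 columns; by rank–nullity, nullity = 5 − 3 = 2.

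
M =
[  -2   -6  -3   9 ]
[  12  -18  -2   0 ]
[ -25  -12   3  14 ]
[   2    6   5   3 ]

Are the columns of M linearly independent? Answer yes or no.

yes

Row reduce M to echelon form.
R2 ← R2 + (6)·R1: [0, -54, -20, 54]
R3 ← R3 − (25/2)·R1: [0, 63, 81/2, -197/2]
R4 ← R4 + R1: [0, 0, 2, 12]
R3 ← R3 + (7/6)·R2: [0, 0, 103/6, -71/2]
R4 ← R4 − (12/103)·R3: [0, 0, 0, 1662/103]
4 pivots among 4 columns.
Every column is a pivot column, so the columns are linearly independent.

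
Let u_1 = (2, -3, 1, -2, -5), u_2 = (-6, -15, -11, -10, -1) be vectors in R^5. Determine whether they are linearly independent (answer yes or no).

yes

Form the matrix with these vectors as rows and row reduce.
R2 ← R2 + (3)·R1: [0, -24, -8, -16, -16]
2 nonzero rows, so the 2 vectors span a space of dimension 2.
Since 2 = 2, the vectors are linearly independent.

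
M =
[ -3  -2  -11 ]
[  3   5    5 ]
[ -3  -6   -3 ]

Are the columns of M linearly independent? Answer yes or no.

no

Row reduce M to echelon form.
R2 ← R2 + R1: [0, 3, -6]
R3 ← R3 − R1: [0, -4, 8]
R3 ← R3 + (4/3)·R2: [0, 0, 0]
2 pivots among 3 columns.
Only 2 < 3 pivot columns, so the columns are linearly dependent.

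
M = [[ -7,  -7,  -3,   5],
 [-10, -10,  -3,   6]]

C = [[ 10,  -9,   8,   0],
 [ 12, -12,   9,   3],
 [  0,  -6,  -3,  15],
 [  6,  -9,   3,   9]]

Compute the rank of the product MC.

First compute MC:
[[-124, 120, -95, -21],
 [-184, 174, -143, -21]]
Now row reduce the product.
R2 ← R2 − (46/31)·R1: [0, -126/31, -63/31, 315/31]
2 nonzero rows, so rank(MC) = 2.

2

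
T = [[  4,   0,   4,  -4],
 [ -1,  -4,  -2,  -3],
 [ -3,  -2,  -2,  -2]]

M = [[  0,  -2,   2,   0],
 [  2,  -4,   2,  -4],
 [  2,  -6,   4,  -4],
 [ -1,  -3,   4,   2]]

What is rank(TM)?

2

First compute TM:
[[ 12, -20,   8, -24],
 [ -9,  39, -30,  18],
 [ -6,  32, -26,  12]]
Now row reduce the product.
R2 ← R2 + (3/4)·R1: [0, 24, -24, 0]
R3 ← R3 + (1/2)·R1: [0, 22, -22, 0]
R3 ← R3 − (11/12)·R2: [0, 0, 0, 0]
2 nonzero rows, so rank(TM) = 2.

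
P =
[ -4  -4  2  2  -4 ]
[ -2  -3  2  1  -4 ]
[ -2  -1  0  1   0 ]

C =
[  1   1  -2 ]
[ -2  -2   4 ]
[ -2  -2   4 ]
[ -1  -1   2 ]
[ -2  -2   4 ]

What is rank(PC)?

1

First compute PC:
[[  6,   6, -12],
 [  7,   7, -14],
 [ -1,  -1,   2]]
Now row reduce the product.
R2 ← R2 − (7/6)·R1: [0, 0, 0]
R3 ← R3 + (1/6)·R1: [0, 0, 0]
1 nonzero row, so rank(PC) = 1.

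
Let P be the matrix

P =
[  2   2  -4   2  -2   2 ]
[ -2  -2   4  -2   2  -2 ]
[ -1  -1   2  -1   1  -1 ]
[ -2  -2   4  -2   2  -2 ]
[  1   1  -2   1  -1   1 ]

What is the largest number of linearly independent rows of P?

Row reduce to echelon form.
R2 ← R2 + R1: [0, 0, 0, 0, 0, 0]
R3 ← R3 + (1/2)·R1: [0, 0, 0, 0, 0, 0]
R4 ← R4 + R1: [0, 0, 0, 0, 0, 0]
R5 ← R5 − (1/2)·R1: [0, 0, 0, 0, 0, 0]
Echelon form has 1 nonzero row, so rank(P) = 1.
The rank gives the maximum number of linearly independent rows: 1.

1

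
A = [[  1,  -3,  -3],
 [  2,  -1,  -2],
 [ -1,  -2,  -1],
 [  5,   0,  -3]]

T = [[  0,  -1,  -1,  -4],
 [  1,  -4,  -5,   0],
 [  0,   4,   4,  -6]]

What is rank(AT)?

First compute AT:
[[ -3,  -1,   2,  14],
 [ -1,  -6,  -5,   4],
 [ -2,   5,   7,  10],
 [  0, -17, -17,  -2]]
Now row reduce the product.
R2 ← R2 − (1/3)·R1: [0, -17/3, -17/3, -2/3]
R3 ← R3 − (2/3)·R1: [0, 17/3, 17/3, 2/3]
R3 ← R3 + R2: [0, 0, 0, 0]
R4 ← R4 − (3)·R2: [0, 0, 0, 0]
2 nonzero rows, so rank(AT) = 2.

2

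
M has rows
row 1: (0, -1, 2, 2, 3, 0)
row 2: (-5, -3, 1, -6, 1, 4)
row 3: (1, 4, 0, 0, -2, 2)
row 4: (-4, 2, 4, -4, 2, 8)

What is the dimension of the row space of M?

3

Row reduce to echelon form.
Swap R1 ↔ R2
R3 ← R3 + (1/5)·R1: [0, 17/5, 1/5, -6/5, -9/5, 14/5]
R4 ← R4 − (4/5)·R1: [0, 22/5, 16/5, 4/5, 6/5, 24/5]
R3 ← R3 + (17/5)·R2: [0, 0, 7, 28/5, 42/5, 14/5]
R4 ← R4 + (22/5)·R2: [0, 0, 12, 48/5, 72/5, 24/5]
R4 ← R4 − (12/7)·R3: [0, 0, 0, 0, 0, 0]
Echelon form has 3 nonzero rows, so rank(M) = 3.
The row space has dimension equal to the rank: 3.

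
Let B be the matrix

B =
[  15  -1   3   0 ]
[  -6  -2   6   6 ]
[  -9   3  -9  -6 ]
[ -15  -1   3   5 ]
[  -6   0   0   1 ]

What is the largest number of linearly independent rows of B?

2

Row reduce to echelon form.
R2 ← R2 + (2/5)·R1: [0, -12/5, 36/5, 6]
R3 ← R3 + (3/5)·R1: [0, 12/5, -36/5, -6]
R4 ← R4 + R1: [0, -2, 6, 5]
R5 ← R5 + (2/5)·R1: [0, -2/5, 6/5, 1]
R3 ← R3 + R2: [0, 0, 0, 0]
R4 ← R4 − (5/6)·R2: [0, 0, 0, 0]
R5 ← R5 − (1/6)·R2: [0, 0, 0, 0]
Echelon form has 2 nonzero rows, so rank(B) = 2.
The rank gives the maximum number of linearly independent rows: 2.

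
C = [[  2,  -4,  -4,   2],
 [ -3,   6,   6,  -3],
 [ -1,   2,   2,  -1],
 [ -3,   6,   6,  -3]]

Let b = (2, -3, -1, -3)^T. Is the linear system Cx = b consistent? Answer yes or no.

Row reduce the augmented matrix [C | b].
R2 ← R2 + (3/2)·R1: [0, 0, 0, 0, 0]
R3 ← R3 + (1/2)·R1: [0, 0, 0, 0, 0]
R4 ← R4 + (3/2)·R1: [0, 0, 0, 0, 0]
The echelon form has 1 nonzero rows, and every pivot lies in the first 4 columns, so rank(C) = rank([C|b]) = 1.
The system is consistent.

yes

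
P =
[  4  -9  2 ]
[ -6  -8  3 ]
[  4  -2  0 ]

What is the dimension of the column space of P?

3

Row reduce to echelon form.
R2 ← R2 + (3/2)·R1: [0, -43/2, 6]
R3 ← R3 − R1: [0, 7, -2]
R3 ← R3 + (14/43)·R2: [0, 0, -2/43]
Echelon form has 3 nonzero rows, so rank(P) = 3.
The column space has dimension equal to the rank: 3.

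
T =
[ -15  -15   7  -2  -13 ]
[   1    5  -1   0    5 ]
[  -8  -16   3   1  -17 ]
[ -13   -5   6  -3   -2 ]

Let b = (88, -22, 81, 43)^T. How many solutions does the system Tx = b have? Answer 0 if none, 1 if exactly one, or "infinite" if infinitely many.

infinite

Row reduce the augmented matrix [T | b].
R2 ← R2 + (1/15)·R1: [0, 4, -8/15, -2/15, 62/15, -242/15]
R3 ← R3 − (8/15)·R1: [0, -8, -11/15, 31/15, -151/15, 511/15]
R4 ← R4 − (13/15)·R1: [0, 8, -1/15, -19/15, 139/15, -499/15]
R3 ← R3 + (2)·R2: [0, 0, -9/5, 9/5, -9/5, 9/5]
R4 ← R4 − (2)·R2: [0, 0, 1, -1, 1, -1]
R4 ← R4 + (5/9)·R3: [0, 0, 0, 0, 0, 0]
The echelon form has 3 nonzero rows, and every pivot lies in the first 5 columns, so rank(T) = rank([T|b]) = 3.
The system is consistent.
rank = 3 < 5 unknowns, so there are infinitely many solutions.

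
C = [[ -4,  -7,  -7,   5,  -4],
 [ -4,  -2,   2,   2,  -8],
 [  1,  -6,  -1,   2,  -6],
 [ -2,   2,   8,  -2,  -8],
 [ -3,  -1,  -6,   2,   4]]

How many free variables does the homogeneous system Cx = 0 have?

Row reduce to echelon form.
R2 ← R2 − R1: [0, 5, 9, -3, -4]
R3 ← R3 + (1/4)·R1: [0, -31/4, -11/4, 13/4, -7]
R4 ← R4 − (1/2)·R1: [0, 11/2, 23/2, -9/2, -6]
R5 ← R5 − (3/4)·R1: [0, 17/4, -3/4, -7/4, 7]
R3 ← R3 + (31/20)·R2: [0, 0, 56/5, -7/5, -66/5]
R4 ← R4 − (11/10)·R2: [0, 0, 8/5, -6/5, -8/5]
R5 ← R5 − (17/20)·R2: [0, 0, -42/5, 4/5, 52/5]
R4 ← R4 − (1/7)·R3: [0, 0, 0, -1, 2/7]
R5 ← R5 + (3/4)·R3: [0, 0, 0, -1/4, 1/2]
R5 ← R5 − (1/4)·R4: [0, 0, 0, 0, 3/7]
5 nonzero rows, so rank(C) = 5.
C has 5 columns; by rank–nullity, nullity = 5 − 5 = 0.

0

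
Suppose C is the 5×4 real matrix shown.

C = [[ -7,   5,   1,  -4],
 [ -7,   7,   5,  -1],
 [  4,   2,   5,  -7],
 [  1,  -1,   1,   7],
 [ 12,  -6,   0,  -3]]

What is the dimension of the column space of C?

Row reduce to echelon form.
R2 ← R2 − R1: [0, 2, 4, 3]
R3 ← R3 + (4/7)·R1: [0, 34/7, 39/7, -65/7]
R4 ← R4 + (1/7)·R1: [0, -2/7, 8/7, 45/7]
R5 ← R5 + (12/7)·R1: [0, 18/7, 12/7, -69/7]
R3 ← R3 − (17/7)·R2: [0, 0, -29/7, -116/7]
R4 ← R4 + (1/7)·R2: [0, 0, 12/7, 48/7]
R5 ← R5 − (9/7)·R2: [0, 0, -24/7, -96/7]
R4 ← R4 + (12/29)·R3: [0, 0, 0, 0]
R5 ← R5 − (24/29)·R3: [0, 0, 0, 0]
Echelon form has 3 nonzero rows, so rank(C) = 3.
The column space has dimension equal to the rank: 3.

3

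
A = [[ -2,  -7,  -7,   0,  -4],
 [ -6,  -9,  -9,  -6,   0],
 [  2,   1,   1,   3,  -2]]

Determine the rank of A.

2

Row reduce to echelon form.
R2 ← R2 − (3)·R1: [0, 12, 12, -6, 12]
R3 ← R3 + R1: [0, -6, -6, 3, -6]
R3 ← R3 + (1/2)·R2: [0, 0, 0, 0, 0]
Echelon form has 2 nonzero rows, so rank(A) = 2.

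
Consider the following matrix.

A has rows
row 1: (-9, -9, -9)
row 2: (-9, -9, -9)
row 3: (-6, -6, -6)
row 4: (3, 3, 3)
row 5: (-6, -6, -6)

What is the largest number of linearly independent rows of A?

1

Row reduce to echelon form.
R2 ← R2 − R1: [0, 0, 0]
R3 ← R3 − (2/3)·R1: [0, 0, 0]
R4 ← R4 + (1/3)·R1: [0, 0, 0]
R5 ← R5 − (2/3)·R1: [0, 0, 0]
Echelon form has 1 nonzero row, so rank(A) = 1.
The rank gives the maximum number of linearly independent rows: 1.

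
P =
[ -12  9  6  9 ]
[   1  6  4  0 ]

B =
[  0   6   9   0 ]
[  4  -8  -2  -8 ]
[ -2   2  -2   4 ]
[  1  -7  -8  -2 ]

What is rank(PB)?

First compute PB:
[[ 33, -195, -210, -66],
 [ 16, -34, -11, -32]]
Now row reduce the product.
R2 ← R2 − (16/33)·R1: [0, 666/11, 999/11, 0]
2 nonzero rows, so rank(PB) = 2.

2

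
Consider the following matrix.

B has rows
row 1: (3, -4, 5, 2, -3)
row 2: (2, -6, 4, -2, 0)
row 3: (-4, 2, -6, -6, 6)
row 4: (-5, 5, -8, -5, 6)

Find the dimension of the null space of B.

3

Row reduce to echelon form.
R2 ← R2 − (2/3)·R1: [0, -10/3, 2/3, -10/3, 2]
R3 ← R3 + (4/3)·R1: [0, -10/3, 2/3, -10/3, 2]
R4 ← R4 + (5/3)·R1: [0, -5/3, 1/3, -5/3, 1]
R3 ← R3 − R2: [0, 0, 0, 0, 0]
R4 ← R4 − (1/2)·R2: [0, 0, 0, 0, 0]
2 nonzero rows, so rank(B) = 2.
B has 5 columns; by rank–nullity, nullity = 5 − 2 = 3.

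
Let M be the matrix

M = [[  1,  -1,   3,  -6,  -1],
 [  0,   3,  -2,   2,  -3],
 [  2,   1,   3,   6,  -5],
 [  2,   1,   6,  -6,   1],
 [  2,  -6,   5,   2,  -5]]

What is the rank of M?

4

Row reduce to echelon form.
R3 ← R3 − (2)·R1: [0, 3, -3, 18, -3]
R4 ← R4 − (2)·R1: [0, 3, 0, 6, 3]
R5 ← R5 − (2)·R1: [0, -4, -1, 14, -3]
R3 ← R3 − R2: [0, 0, -1, 16, 0]
R4 ← R4 − R2: [0, 0, 2, 4, 6]
R5 ← R5 + (4/3)·R2: [0, 0, -11/3, 50/3, -7]
R4 ← R4 + (2)·R3: [0, 0, 0, 36, 6]
R5 ← R5 − (11/3)·R3: [0, 0, 0, -42, -7]
R5 ← R5 + (7/6)·R4: [0, 0, 0, 0, 0]
Echelon form has 4 nonzero rows, so rank(M) = 4.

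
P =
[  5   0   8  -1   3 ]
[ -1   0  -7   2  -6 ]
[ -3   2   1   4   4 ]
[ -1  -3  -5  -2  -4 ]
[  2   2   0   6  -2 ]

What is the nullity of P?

1

Row reduce to echelon form.
R2 ← R2 + (1/5)·R1: [0, 0, -27/5, 9/5, -27/5]
R3 ← R3 + (3/5)·R1: [0, 2, 29/5, 17/5, 29/5]
R4 ← R4 + (1/5)·R1: [0, -3, -17/5, -11/5, -17/5]
R5 ← R5 − (2/5)·R1: [0, 2, -16/5, 32/5, -16/5]
Swap R2 ↔ R3
R4 ← R4 + (3/2)·R2: [0, 0, 53/10, 29/10, 53/10]
R5 ← R5 − R2: [0, 0, -9, 3, -9]
R4 ← R4 + (53/54)·R3: [0, 0, 0, 14/3, 0]
R5 ← R5 − (5/3)·R3: [0, 0, 0, 0, 0]
4 nonzero rows, so rank(P) = 4.
P has 5 columns; by rank–nullity, nullity = 5 − 4 = 1.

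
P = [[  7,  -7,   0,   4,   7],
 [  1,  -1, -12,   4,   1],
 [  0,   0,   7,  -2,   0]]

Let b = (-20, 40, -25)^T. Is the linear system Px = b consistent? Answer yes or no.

yes

Row reduce the augmented matrix [P | b].
R2 ← R2 − (1/7)·R1: [0, 0, -12, 24/7, 0, 300/7]
R3 ← R3 + (7/12)·R2: [0, 0, 0, 0, 0, 0]
The echelon form has 2 nonzero rows, and every pivot lies in the first 5 columns, so rank(P) = rank([P|b]) = 2.
The system is consistent.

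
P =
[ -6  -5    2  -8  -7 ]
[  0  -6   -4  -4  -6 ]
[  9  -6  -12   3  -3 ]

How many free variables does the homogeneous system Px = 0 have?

3

Row reduce to echelon form.
R3 ← R3 + (3/2)·R1: [0, -27/2, -9, -9, -27/2]
R3 ← R3 − (9/4)·R2: [0, 0, 0, 0, 0]
2 nonzero rows, so rank(P) = 2.
P has 5 columns; by rank–nullity, nullity = 5 − 2 = 3.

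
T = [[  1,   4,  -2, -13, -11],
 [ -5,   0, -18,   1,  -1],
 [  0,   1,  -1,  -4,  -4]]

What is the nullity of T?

Row reduce to echelon form.
R2 ← R2 + (5)·R1: [0, 20, -28, -64, -56]
R3 ← R3 − (1/20)·R2: [0, 0, 2/5, -4/5, -6/5]
3 nonzero rows, so rank(T) = 3.
T has 5 columns; by rank–nullity, nullity = 5 − 3 = 2.

2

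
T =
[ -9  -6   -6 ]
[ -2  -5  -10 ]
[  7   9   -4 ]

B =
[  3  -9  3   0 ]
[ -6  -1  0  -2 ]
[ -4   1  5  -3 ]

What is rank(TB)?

First compute TB:
[[ 33,  81, -57,  30],
 [ 64,  13, -56,  40],
 [-17, -76,   1,  -6]]
Now row reduce the product.
R2 ← R2 − (64/33)·R1: [0, -1585/11, 600/11, -200/11]
R3 ← R3 + (17/33)·R1: [0, -377/11, -312/11, 104/11]
R3 ← R3 − (377/1585)·R2: [0, 0, -13104/317, 4368/317]
3 nonzero rows, so rank(TB) = 3.

3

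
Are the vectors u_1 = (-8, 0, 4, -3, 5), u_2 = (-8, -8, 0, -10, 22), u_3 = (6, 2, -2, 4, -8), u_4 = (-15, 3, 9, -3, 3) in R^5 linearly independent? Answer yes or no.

no

Form the matrix with these vectors as rows and row reduce.
R2 ← R2 − R1: [0, -8, -4, -7, 17]
R3 ← R3 + (3/4)·R1: [0, 2, 1, 7/4, -17/4]
R4 ← R4 − (15/8)·R1: [0, 3, 3/2, 21/8, -51/8]
R3 ← R3 + (1/4)·R2: [0, 0, 0, 0, 0]
R4 ← R4 + (3/8)·R2: [0, 0, 0, 0, 0]
2 nonzero rows, so the 4 vectors span a space of dimension 2.
Since 2 < 4, the vectors are linearly dependent.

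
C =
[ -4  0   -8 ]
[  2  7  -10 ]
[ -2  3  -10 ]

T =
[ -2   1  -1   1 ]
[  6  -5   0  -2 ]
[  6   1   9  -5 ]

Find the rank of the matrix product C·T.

2

First compute CT:
[[-40, -12, -68,  36],
 [-22, -43, -92,  38],
 [-38, -27, -88,  42]]
Now row reduce the product.
R2 ← R2 − (11/20)·R1: [0, -182/5, -273/5, 91/5]
R3 ← R3 − (19/20)·R1: [0, -78/5, -117/5, 39/5]
R3 ← R3 − (3/7)·R2: [0, 0, 0, 0]
2 nonzero rows, so rank(CT) = 2.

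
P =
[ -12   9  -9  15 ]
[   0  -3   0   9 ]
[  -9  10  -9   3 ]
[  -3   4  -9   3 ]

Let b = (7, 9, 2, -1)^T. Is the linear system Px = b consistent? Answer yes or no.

no

Row reduce the augmented matrix [P | b].
R3 ← R3 − (3/4)·R1: [0, 13/4, -9/4, -33/4, -13/4]
R4 ← R4 − (1/4)·R1: [0, 7/4, -27/4, -3/4, -11/4]
R3 ← R3 + (13/12)·R2: [0, 0, -9/4, 3/2, 13/2]
R4 ← R4 + (7/12)·R2: [0, 0, -27/4, 9/2, 5/2]
R4 ← R4 − (3)·R3: [0, 0, 0, 0, -17]
The echelon form has 4 nonzero rows; the last pivot sits in the augmented column, so rank(P) = 3 but rank([P|b]) = 4.
Since the ranks differ, the system is inconsistent.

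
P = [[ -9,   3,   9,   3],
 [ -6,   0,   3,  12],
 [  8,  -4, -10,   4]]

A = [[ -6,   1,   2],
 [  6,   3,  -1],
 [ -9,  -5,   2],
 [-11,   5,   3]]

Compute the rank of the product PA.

First compute PA:
[[-42, -30,   6],
 [-123,  39,  30],
 [-26,  66,  12]]
Now row reduce the product.
R2 ← R2 − (41/14)·R1: [0, 888/7, 87/7]
R3 ← R3 − (13/21)·R1: [0, 592/7, 58/7]
R3 ← R3 − (2/3)·R2: [0, 0, 0]
2 nonzero rows, so rank(PA) = 2.

2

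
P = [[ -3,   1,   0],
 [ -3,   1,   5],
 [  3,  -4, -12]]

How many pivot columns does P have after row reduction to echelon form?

3

Row reduce to echelon form.
R2 ← R2 − R1: [0, 0, 5]
R3 ← R3 + R1: [0, -3, -12]
Swap R2 ↔ R3
Echelon form has 3 nonzero rows, so rank(P) = 3.
Each nonzero row contributes one pivot column: 3 pivot columns.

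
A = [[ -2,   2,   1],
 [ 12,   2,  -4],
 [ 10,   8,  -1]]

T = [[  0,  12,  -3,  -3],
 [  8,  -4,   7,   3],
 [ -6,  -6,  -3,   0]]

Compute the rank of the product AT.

2

First compute AT:
[[ 10, -38,  17,  12],
 [ 40, 160, -10, -30],
 [ 70,  94,  29,  -6]]
Now row reduce the product.
R2 ← R2 − (4)·R1: [0, 312, -78, -78]
R3 ← R3 − (7)·R1: [0, 360, -90, -90]
R3 ← R3 − (15/13)·R2: [0, 0, 0, 0]
2 nonzero rows, so rank(AT) = 2.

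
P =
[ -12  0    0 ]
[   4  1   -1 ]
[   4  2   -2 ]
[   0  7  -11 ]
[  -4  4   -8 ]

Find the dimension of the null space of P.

0

Row reduce to echelon form.
R2 ← R2 + (1/3)·R1: [0, 1, -1]
R3 ← R3 + (1/3)·R1: [0, 2, -2]
R5 ← R5 − (1/3)·R1: [0, 4, -8]
R3 ← R3 − (2)·R2: [0, 0, 0]
R4 ← R4 − (7)·R2: [0, 0, -4]
R5 ← R5 − (4)·R2: [0, 0, -4]
Swap R3 ↔ R4
R5 ← R5 − R3: [0, 0, 0]
3 nonzero rows, so rank(P) = 3.
P has 3 columns; by rank–nullity, nullity = 3 − 3 = 0.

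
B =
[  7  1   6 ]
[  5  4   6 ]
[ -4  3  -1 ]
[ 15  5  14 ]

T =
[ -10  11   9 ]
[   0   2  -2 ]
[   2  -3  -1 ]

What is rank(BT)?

2

First compute BT:
[[-58,  61,  55],
 [-38,  45,  31],
 [ 38, -35, -41],
 [-122, 133, 111]]
Now row reduce the product.
R2 ← R2 − (19/29)·R1: [0, 146/29, -146/29]
R3 ← R3 + (19/29)·R1: [0, 144/29, -144/29]
R4 ← R4 − (61/29)·R1: [0, 136/29, -136/29]
R3 ← R3 − (72/73)·R2: [0, 0, 0]
R4 ← R4 − (68/73)·R2: [0, 0, 0]
2 nonzero rows, so rank(BT) = 2.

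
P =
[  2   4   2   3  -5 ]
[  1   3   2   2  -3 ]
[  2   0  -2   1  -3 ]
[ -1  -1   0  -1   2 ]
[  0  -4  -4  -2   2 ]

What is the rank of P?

2

Row reduce to echelon form.
R2 ← R2 − (1/2)·R1: [0, 1, 1, 1/2, -1/2]
R3 ← R3 − R1: [0, -4, -4, -2, 2]
R4 ← R4 + (1/2)·R1: [0, 1, 1, 1/2, -1/2]
R3 ← R3 + (4)·R2: [0, 0, 0, 0, 0]
R4 ← R4 − R2: [0, 0, 0, 0, 0]
R5 ← R5 + (4)·R2: [0, 0, 0, 0, 0]
Echelon form has 2 nonzero rows, so rank(P) = 2.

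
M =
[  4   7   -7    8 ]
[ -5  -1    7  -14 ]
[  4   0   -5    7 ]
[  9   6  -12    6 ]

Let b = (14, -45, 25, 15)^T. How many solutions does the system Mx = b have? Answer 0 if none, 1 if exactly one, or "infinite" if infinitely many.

infinite

Row reduce the augmented matrix [M | b].
R2 ← R2 + (5/4)·R1: [0, 31/4, -7/4, -4, -55/2]
R3 ← R3 − R1: [0, -7, 2, -1, 11]
R4 ← R4 − (9/4)·R1: [0, -39/4, 15/4, -12, -33/2]
R3 ← R3 + (28/31)·R2: [0, 0, 13/31, -143/31, -429/31]
R4 ← R4 + (39/31)·R2: [0, 0, 48/31, -528/31, -1584/31]
R4 ← R4 − (48/13)·R3: [0, 0, 0, 0, 0]
The echelon form has 3 nonzero rows, and every pivot lies in the first 4 columns, so rank(M) = rank([M|b]) = 3.
The system is consistent.
rank = 3 < 4 unknowns, so there are infinitely many solutions.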